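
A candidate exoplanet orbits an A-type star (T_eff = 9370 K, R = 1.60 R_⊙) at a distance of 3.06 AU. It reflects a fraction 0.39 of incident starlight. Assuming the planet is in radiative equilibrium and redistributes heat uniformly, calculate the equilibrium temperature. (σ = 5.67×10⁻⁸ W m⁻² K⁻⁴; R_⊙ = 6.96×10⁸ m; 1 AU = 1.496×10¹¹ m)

R_⋆ = 1.60 × 6.96×10⁸ = 1.11×10⁹ m.
d = 3.06 AU = 4.58×10¹¹ m.
L = 4πR_⋆²σT_⋆⁴ = 4π(1.11×10⁹)² × 5.67×10⁻⁸ × (9370)⁴ = 6.81×10²⁷ W.
S = L/(4πd²) = 2590 W m⁻².
Energy balance: absorbed = emitted ⇒ πR²·S(1−A) = 4πR²·σT_eq⁴, so T_eq⁴ = S(1−A)/(4σ).
T_eq = [2590 × 0.61 / (4 × 5.67×10⁻⁸)]^(1/4) = (6.96×10⁹)^(1/4) = 289 K.

T_eq ≈ 289 K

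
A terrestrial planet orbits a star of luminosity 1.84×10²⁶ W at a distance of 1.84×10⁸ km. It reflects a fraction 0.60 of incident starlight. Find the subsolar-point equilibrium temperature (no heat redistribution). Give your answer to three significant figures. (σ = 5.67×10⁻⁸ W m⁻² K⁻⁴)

T_ss ≈ 235 K

d = 1.84×10⁸ km = 1.84×10¹¹ m.
Flux: S = L/(4πd²) = 1.84×10²⁶/(4π×(1.84×10¹¹)²) = 432 W m⁻².
At the subsolar point the surface absorbs S(1−A) and emits σT⁴ per unit area — no factor of 4, since only the local patch is in balance.
T = [432 × 0.40 / 5.67×10⁻⁸]^(1/4) = (3.05×10⁹)^(1/4) = 235 K.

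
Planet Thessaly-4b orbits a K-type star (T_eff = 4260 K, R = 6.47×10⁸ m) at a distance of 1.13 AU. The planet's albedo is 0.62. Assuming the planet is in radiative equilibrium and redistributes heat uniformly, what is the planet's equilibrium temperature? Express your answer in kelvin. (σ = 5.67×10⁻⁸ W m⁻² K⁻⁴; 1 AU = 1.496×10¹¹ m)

d = 1.13 AU = 1.69×10¹¹ m.
L = 4πR_⋆²σT_⋆⁴ = 4π(6.47×10⁸)² × 5.67×10⁻⁸ × (4260)⁴ = 9.82×10²⁵ W.
S = L/(4πd²) = 274 W m⁻².
Energy balance: absorbed = emitted ⇒ πR²·S(1−A) = 4πR²·σT_eq⁴, so T_eq⁴ = S(1−A)/(4σ).
T_eq = [274 × 0.38 / (4 × 5.67×10⁻⁸)]^(1/4) = (4.58×10⁸)^(1/4) = 146 K.

T_eq ≈ 146 K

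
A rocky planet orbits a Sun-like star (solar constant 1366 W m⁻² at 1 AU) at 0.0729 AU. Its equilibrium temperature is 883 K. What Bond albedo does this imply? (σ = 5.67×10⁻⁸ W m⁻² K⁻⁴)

A ≈ 0.46

Flux at 0.0729 AU: S = 1366/0.0729² = 2.57×10⁵ W m⁻².
From T_eq⁴ = S(1−A)/(4σ): 1−A = 4σT_eq⁴/S.
1−A = 4 × 5.67×10⁻⁸ × (883)⁴ / 2.57×10⁵ = 0.536.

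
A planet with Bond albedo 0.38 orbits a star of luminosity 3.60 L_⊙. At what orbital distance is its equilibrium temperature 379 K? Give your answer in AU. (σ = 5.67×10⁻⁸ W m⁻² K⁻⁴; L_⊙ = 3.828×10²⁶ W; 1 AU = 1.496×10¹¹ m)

d ≈ 0.806 AU

L = 3.60 × 3.828×10²⁶ = 1.38×10²⁷ W.
From T_eq⁴ = L(1−A)/(16πσd²): d = √[L(1−A)/(16πσT_eq⁴)].
d = √[1.38×10²⁷ × 0.62 / (16π × 5.67×10⁻⁸ × (379)⁴)] = 1.21×10¹¹ m = 0.806 AU.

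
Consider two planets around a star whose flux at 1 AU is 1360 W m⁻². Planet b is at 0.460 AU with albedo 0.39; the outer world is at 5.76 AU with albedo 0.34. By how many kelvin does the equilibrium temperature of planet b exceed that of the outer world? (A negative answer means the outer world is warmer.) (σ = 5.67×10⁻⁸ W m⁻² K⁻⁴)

ΔT ≈ 258.1 K

T_eq = [S₀(1−A)/(4σd²)]^(1/4), so T ∝ (1−A)^(1/4) / √d.
T₁ = [1360×0.61/(4×5.67×10⁻⁸×0.460²)]^(1/4) = 362.60 K.
T₂ = [1360×0.66/(4×5.67×10⁻⁸×5.76²)]^(1/4) = 104.51 K.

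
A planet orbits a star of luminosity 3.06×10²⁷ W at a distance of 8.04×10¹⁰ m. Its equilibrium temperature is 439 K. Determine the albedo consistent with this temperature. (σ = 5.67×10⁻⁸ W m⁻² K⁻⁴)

Flux: S = L/(4πd²) = 3.06×10²⁷/(4π×(8.04×10¹⁰)²) = 3.77×10⁴ W m⁻².
From T_eq⁴ = S(1−A)/(4σ): 1−A = 4σT_eq⁴/S.
1−A = 4 × 5.67×10⁻⁸ × (439)⁴ / 3.77×10⁴ = 0.224.

A ≈ 0.78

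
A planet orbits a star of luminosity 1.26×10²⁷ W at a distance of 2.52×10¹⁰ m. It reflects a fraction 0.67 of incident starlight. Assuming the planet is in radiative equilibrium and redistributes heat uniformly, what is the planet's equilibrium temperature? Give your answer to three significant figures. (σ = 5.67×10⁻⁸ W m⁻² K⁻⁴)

Flux: S = L/(4πd²) = 1.26×10²⁷/(4π×(2.52×10¹⁰)²) = 1.58×10⁵ W m⁻².
Energy balance: absorbed = emitted ⇒ πR²·S(1−A) = 4πR²·σT_eq⁴, so T_eq⁴ = S(1−A)/(4σ).
T_eq = [1.58×10⁵ × 0.33 / (4 × 5.67×10⁻⁸)]^(1/4) = (2.30×10¹¹)^(1/4) = 692 K.

T_eq ≈ 692 K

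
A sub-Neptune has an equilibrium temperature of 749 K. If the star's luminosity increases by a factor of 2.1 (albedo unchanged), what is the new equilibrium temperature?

T_eq ∝ L^(1/4) · d^(−1/2).
T′ = 749 × 2.1^(1/4) = 902 K.

T_eq ≈ 902 K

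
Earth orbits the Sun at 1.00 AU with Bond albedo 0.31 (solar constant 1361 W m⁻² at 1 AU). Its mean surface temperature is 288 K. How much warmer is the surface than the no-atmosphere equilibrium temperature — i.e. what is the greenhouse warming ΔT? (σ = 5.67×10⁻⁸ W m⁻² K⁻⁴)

S = 1361/1.00² = 1361 W m⁻².
T_eq = [S(1−A)/(4σ)]^(1/4) = [1361×0.69/(4×5.67×10⁻⁸)]^(1/4) = 253.7 K.
ΔT = T_surf − T_eq = 288 − 253.7.

ΔT ≈ 34.3 K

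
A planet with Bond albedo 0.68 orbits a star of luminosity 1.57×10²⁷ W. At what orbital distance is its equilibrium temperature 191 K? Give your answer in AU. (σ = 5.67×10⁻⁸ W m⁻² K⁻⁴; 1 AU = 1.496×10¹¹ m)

d ≈ 2.43 AU

From T_eq⁴ = L(1−A)/(16πσd²): d = √[L(1−A)/(16πσT_eq⁴)].
d = √[1.57×10²⁷ × 0.32 / (16π × 5.67×10⁻⁸ × (191)⁴)] = 3.64×10¹¹ m = 2.43 AU.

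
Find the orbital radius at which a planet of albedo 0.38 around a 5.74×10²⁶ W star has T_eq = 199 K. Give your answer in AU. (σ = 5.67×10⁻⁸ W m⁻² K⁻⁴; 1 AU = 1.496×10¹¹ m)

d ≈ 1.89 AU

From T_eq⁴ = L(1−A)/(16πσd²): d = √[L(1−A)/(16πσT_eq⁴)].
d = √[5.74×10²⁶ × 0.62 / (16π × 5.67×10⁻⁸ × (199)⁴)] = 2.82×10¹¹ m = 1.89 AU.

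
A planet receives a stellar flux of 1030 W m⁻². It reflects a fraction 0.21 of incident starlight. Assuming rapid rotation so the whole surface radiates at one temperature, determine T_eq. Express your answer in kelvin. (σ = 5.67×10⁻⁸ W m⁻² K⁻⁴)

T_eq ≈ 245 K

Energy balance: absorbed = emitted ⇒ πR²·S(1−A) = 4πR²·σT_eq⁴, so T_eq⁴ = S(1−A)/(4σ).
T_eq = [1030 × 0.79 / (4 × 5.67×10⁻⁸)]^(1/4) = (3.59×10⁹)^(1/4) = 245 K.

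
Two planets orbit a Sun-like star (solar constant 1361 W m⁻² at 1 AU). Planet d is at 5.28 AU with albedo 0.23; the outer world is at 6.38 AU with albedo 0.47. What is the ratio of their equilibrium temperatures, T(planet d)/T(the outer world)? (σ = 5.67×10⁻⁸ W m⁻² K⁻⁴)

T₁/T₂ ≈ 1.207

T_eq = [S₀(1−A)/(4σd²)]^(1/4), so T ∝ (1−A)^(1/4) / √d.
T₁ = [1361×0.77/(4×5.67×10⁻⁸×5.28²)]^(1/4) = 113.46 K.
T₂ = [1361×0.53/(4×5.67×10⁻⁸×6.38²)]^(1/4) = 94.02 K.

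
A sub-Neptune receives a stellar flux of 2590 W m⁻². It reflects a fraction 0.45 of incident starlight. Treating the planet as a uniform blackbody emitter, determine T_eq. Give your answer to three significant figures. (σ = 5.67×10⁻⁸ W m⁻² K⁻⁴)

T_eq ≈ 282 K

Energy balance: absorbed = emitted ⇒ πR²·S(1−A) = 4πR²·σT_eq⁴, so T_eq⁴ = S(1−A)/(4σ).
T_eq = [2590 × 0.55 / (4 × 5.67×10⁻⁸)]^(1/4) = (6.28×10⁹)^(1/4) = 282 K.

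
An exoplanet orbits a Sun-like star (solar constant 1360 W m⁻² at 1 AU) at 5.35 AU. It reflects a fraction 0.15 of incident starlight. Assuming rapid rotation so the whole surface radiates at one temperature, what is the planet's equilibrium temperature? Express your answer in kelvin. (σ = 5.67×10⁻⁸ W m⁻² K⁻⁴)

T_eq ≈ 116 K

Flux at 5.35 AU: S = 1360/5.35² = 47.5 W m⁻².
Energy balance: absorbed = emitted ⇒ πR²·S(1−A) = 4πR²·σT_eq⁴, so T_eq⁴ = S(1−A)/(4σ).
T_eq = [47.5 × 0.85 / (4 × 5.67×10⁻⁸)]^(1/4) = (1.78×10⁸)^(1/4) = 116 K.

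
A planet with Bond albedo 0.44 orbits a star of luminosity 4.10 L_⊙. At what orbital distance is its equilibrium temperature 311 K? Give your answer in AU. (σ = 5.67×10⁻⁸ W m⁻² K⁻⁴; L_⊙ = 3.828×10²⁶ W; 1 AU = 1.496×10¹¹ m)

d ≈ 1.21 AU

L = 4.10 × 3.828×10²⁶ = 1.57×10²⁷ W.
From T_eq⁴ = L(1−A)/(16πσd²): d = √[L(1−A)/(16πσT_eq⁴)].
d = √[1.57×10²⁷ × 0.56 / (16π × 5.67×10⁻⁸ × (311)⁴)] = 1.82×10¹¹ m = 1.21 AU.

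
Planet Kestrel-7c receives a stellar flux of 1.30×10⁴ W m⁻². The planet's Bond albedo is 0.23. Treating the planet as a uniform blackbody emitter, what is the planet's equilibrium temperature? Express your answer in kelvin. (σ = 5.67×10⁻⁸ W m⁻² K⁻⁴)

T_eq ≈ 458 K

Energy balance: absorbed = emitted ⇒ πR²·S(1−A) = 4πR²·σT_eq⁴, so T_eq⁴ = S(1−A)/(4σ).
T_eq = [1.30×10⁴ × 0.77 / (4 × 5.67×10⁻⁸)]^(1/4) = (4.41×10¹⁰)^(1/4) = 458 K.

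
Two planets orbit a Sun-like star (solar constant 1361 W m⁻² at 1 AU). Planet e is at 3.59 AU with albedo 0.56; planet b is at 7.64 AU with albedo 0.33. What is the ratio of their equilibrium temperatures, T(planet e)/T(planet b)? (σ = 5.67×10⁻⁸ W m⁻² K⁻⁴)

T_eq = [S₀(1−A)/(4σd²)]^(1/4), so T ∝ (1−A)^(1/4) / √d.
T₁ = [1361×0.44/(4×5.67×10⁻⁸×3.59²)]^(1/4) = 119.64 K.
T₂ = [1361×0.67/(4×5.67×10⁻⁸×7.64²)]^(1/4) = 91.10 K.

T₁/T₂ ≈ 1.313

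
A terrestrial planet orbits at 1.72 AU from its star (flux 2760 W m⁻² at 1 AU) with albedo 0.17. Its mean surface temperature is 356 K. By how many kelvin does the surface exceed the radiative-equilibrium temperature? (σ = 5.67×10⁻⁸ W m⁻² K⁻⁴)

S = 2760/1.72² = 932.9 W m⁻².
T_eq = [S(1−A)/(4σ)]^(1/4) = [932.9×0.83/(4×5.67×10⁻⁸)]^(1/4) = 241.7 K.
ΔT = T_surf − T_eq = 356 − 241.7.

ΔT ≈ 114.3 K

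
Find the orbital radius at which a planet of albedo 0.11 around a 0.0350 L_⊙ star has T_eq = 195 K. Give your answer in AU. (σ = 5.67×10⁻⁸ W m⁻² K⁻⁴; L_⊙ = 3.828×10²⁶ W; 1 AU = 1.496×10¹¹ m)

d ≈ 0.360 AU

L = 0.0350 × 3.828×10²⁶ = 1.34×10²⁵ W.
From T_eq⁴ = L(1−A)/(16πσd²): d = √[L(1−A)/(16πσT_eq⁴)].
d = √[1.34×10²⁵ × 0.89 / (16π × 5.67×10⁻⁸ × (195)⁴)] = 5.38×10¹⁰ m = 0.360 AU.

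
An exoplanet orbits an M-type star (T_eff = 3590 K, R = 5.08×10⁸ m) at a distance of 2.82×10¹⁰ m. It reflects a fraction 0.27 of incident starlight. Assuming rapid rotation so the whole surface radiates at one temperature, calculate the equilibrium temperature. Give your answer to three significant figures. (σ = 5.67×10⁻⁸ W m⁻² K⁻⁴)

T_eq ≈ 315 K

L = 4πR_⋆²σT_⋆⁴ = 4π(5.08×10⁸)² × 5.67×10⁻⁸ × (3590)⁴ = 3.05×10²⁵ W.
S = L/(4πd²) = 3060 W m⁻².
Energy balance: absorbed = emitted ⇒ πR²·S(1−A) = 4πR²·σT_eq⁴, so T_eq⁴ = S(1−A)/(4σ).
T_eq = [3060 × 0.73 / (4 × 5.67×10⁻⁸)]^(1/4) = (9.84×10⁹)^(1/4) = 315 K.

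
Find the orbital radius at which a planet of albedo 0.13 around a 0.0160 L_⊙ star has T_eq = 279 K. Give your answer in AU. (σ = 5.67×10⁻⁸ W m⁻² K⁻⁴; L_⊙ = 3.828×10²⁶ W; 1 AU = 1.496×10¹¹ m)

L = 0.0160 × 3.828×10²⁶ = 6.12×10²⁴ W.
From T_eq⁴ = L(1−A)/(16πσd²): d = √[L(1−A)/(16πσT_eq⁴)].
d = √[6.12×10²⁴ × 0.87 / (16π × 5.67×10⁻⁸ × (279)⁴)] = 1.76×10¹⁰ m = 0.117 AU.

d ≈ 0.117 AU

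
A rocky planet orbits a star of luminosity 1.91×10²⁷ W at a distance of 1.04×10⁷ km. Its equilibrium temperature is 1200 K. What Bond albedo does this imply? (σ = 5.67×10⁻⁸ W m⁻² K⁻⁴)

d = 1.04×10⁷ km = 1.04×10¹⁰ m.
Flux: S = L/(4πd²) = 1.91×10²⁷/(4π×(1.04×10¹⁰)²) = 1.41×10⁶ W m⁻².
From T_eq⁴ = S(1−A)/(4σ): 1−A = 4σT_eq⁴/S.
1−A = 4 × 5.67×10⁻⁸ × (1200)⁴ / 1.41×10⁶ = 0.335.

A ≈ 0.67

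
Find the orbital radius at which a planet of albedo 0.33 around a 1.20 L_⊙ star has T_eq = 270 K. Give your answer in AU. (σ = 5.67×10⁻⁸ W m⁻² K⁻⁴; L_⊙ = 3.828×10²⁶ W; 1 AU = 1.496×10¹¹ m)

d ≈ 0.953 AU

L = 1.20 × 3.828×10²⁶ = 4.59×10²⁶ W.
From T_eq⁴ = L(1−A)/(16πσd²): d = √[L(1−A)/(16πσT_eq⁴)].
d = √[4.59×10²⁶ × 0.67 / (16π × 5.67×10⁻⁸ × (270)⁴)] = 1.43×10¹¹ m = 0.953 AU.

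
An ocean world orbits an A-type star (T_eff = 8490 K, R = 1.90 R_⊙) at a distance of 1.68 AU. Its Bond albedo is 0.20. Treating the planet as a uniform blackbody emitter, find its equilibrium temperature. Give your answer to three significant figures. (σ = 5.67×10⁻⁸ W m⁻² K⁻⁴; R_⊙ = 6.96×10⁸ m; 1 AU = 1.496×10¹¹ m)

T_eq ≈ 412 K

R_⋆ = 1.90 × 6.96×10⁸ = 1.32×10⁹ m.
d = 1.68 AU = 2.51×10¹¹ m.
L = 4πR_⋆²σT_⋆⁴ = 4π(1.32×10⁹)² × 5.67×10⁻⁸ × (8490)⁴ = 6.47×10²⁷ W.
S = L/(4πd²) = 8160 W m⁻².
Energy balance: absorbed = emitted ⇒ πR²·S(1−A) = 4πR²·σT_eq⁴, so T_eq⁴ = S(1−A)/(4σ).
T_eq = [8160 × 0.80 / (4 × 5.67×10⁻⁸)]^(1/4) = (2.88×10¹⁰)^(1/4) = 412 K.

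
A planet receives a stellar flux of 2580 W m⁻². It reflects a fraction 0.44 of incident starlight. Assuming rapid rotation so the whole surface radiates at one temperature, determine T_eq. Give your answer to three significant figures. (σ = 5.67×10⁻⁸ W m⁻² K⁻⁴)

T_eq ≈ 283 K

Energy balance: absorbed = emitted ⇒ πR²·S(1−A) = 4πR²·σT_eq⁴, so T_eq⁴ = S(1−A)/(4σ).
T_eq = [2580 × 0.56 / (4 × 5.67×10⁻⁸)]^(1/4) = (6.37×10⁹)^(1/4) = 283 K.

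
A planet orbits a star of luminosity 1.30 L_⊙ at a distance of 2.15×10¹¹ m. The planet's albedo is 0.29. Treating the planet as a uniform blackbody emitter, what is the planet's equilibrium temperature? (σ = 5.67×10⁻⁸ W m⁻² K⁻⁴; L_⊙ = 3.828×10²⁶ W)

T_eq ≈ 228 K

L = 1.30 × 3.828×10²⁶ = 4.98×10²⁶ W.
Flux: S = L/(4πd²) = 4.98×10²⁶/(4π×(2.15×10¹¹)²) = 857 W m⁻².
Energy balance: absorbed = emitted ⇒ πR²·S(1−A) = 4πR²·σT_eq⁴, so T_eq⁴ = S(1−A)/(4σ).
T_eq = [857 × 0.71 / (4 × 5.67×10⁻⁸)]^(1/4) = (2.68×10⁹)^(1/4) = 228 K.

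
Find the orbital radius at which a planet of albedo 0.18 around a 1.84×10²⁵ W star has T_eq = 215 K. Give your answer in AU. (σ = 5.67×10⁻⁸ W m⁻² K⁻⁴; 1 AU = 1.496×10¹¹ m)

d ≈ 0.333 AU

From T_eq⁴ = L(1−A)/(16πσd²): d = √[L(1−A)/(16πσT_eq⁴)].
d = √[1.84×10²⁵ × 0.82 / (16π × 5.67×10⁻⁸ × (215)⁴)] = 4.98×10¹⁰ m = 0.333 AU.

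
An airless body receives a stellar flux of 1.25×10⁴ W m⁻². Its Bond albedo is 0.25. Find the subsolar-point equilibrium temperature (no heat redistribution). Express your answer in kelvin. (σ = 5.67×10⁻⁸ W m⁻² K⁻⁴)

At the subsolar point the surface absorbs S(1−A) and emits σT⁴ per unit area — no factor of 4, since only the local patch is in balance.
T = [1.25×10⁴ × 0.75 / 5.67×10⁻⁸]^(1/4) = (1.65×10¹¹)^(1/4) = 638 K.

T_ss ≈ 638 K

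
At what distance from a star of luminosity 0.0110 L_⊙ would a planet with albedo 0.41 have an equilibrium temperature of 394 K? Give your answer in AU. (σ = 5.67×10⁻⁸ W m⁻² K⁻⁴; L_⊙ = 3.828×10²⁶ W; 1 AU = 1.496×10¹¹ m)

d ≈ 0.0402 AU

L = 0.0110 × 3.828×10²⁶ = 4.21×10²⁴ W.
From T_eq⁴ = L(1−A)/(16πσd²): d = √[L(1−A)/(16πσT_eq⁴)].
d = √[4.21×10²⁴ × 0.59 / (16π × 5.67×10⁻⁸ × (394)⁴)] = 6.01×10⁹ m = 0.0402 AU.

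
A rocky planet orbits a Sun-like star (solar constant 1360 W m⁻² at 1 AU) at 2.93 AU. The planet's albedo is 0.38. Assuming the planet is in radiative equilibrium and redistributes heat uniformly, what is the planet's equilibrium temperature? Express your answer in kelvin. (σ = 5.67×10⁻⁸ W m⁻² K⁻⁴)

Flux at 2.93 AU: S = 1360/2.93² = 158 W m⁻².
Energy balance: absorbed = emitted ⇒ πR²·S(1−A) = 4πR²·σT_eq⁴, so T_eq⁴ = S(1−A)/(4σ).
T_eq = [158 × 0.62 / (4 × 5.67×10⁻⁸)]^(1/4) = (4.33×10⁸)^(1/4) = 144 K.

T_eq ≈ 144 K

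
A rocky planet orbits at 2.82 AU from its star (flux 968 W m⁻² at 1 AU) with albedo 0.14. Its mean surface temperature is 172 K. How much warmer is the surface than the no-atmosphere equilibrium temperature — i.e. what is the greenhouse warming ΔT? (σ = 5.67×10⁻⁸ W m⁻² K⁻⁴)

ΔT ≈ 25.4 K

S = 968/2.82² = 121.7 W m⁻².
T_eq = [S(1−A)/(4σ)]^(1/4) = [121.7×0.86/(4×5.67×10⁻⁸)]^(1/4) = 146.6 K.
ΔT = T_surf − T_eq = 172 − 146.6.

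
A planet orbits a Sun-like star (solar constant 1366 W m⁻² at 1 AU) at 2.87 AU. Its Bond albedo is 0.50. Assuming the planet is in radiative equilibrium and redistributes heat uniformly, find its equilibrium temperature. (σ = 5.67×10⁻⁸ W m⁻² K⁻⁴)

Flux at 2.87 AU: S = 1366/2.87² = 166 W m⁻².
Energy balance: absorbed = emitted ⇒ πR²·S(1−A) = 4πR²·σT_eq⁴, so T_eq⁴ = S(1−A)/(4σ).
T_eq = [166 × 0.50 / (4 × 5.67×10⁻⁸)]^(1/4) = (3.66×10⁸)^(1/4) = 138 K.

T_eq ≈ 138 K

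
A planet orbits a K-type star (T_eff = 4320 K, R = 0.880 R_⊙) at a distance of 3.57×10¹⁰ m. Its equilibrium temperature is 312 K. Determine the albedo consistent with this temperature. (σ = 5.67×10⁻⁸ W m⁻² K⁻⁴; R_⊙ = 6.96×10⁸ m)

A ≈ 0.63

R_⋆ = 0.880 × 6.96×10⁸ = 6.12×10⁸ m.
L = 4πR_⋆²σT_⋆⁴ = 4π(6.12×10⁸)² × 5.67×10⁻⁸ × (4320)⁴ = 9.31×10²⁵ W.
S = L/(4πd²) = 5810 W m⁻².
From T_eq⁴ = S(1−A)/(4σ): 1−A = 4σT_eq⁴/S.
1−A = 4 × 5.67×10⁻⁸ × (312)⁴ / 5810 = 0.370.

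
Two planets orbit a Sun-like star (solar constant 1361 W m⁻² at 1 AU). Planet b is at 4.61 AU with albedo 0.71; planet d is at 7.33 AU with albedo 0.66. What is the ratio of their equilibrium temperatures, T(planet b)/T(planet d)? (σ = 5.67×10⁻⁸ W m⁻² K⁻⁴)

T_eq = [S₀(1−A)/(4σd²)]^(1/4), so T ∝ (1−A)^(1/4) / √d.
T₁ = [1361×0.29/(4×5.67×10⁻⁸×4.61²)]^(1/4) = 95.13 K.
T₂ = [1361×0.34/(4×5.67×10⁻⁸×7.33²)]^(1/4) = 78.50 K.

T₁/T₂ ≈ 1.212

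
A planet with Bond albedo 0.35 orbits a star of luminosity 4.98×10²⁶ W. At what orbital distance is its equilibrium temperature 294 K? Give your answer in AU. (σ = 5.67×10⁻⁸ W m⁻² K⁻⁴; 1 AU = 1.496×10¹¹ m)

d ≈ 0.824 AU

From T_eq⁴ = L(1−A)/(16πσd²): d = √[L(1−A)/(16πσT_eq⁴)].
d = √[4.98×10²⁶ × 0.65 / (16π × 5.67×10⁻⁸ × (294)⁴)] = 1.23×10¹¹ m = 0.824 AU.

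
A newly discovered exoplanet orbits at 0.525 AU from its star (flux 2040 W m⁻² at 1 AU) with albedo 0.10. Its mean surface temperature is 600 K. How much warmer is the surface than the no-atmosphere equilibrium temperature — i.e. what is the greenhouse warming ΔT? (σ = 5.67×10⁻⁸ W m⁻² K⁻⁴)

S = 2040/0.525² = 7401 W m⁻².
T_eq = [S(1−A)/(4σ)]^(1/4) = [7401×0.90/(4×5.67×10⁻⁸)]^(1/4) = 414.0 K.
ΔT = T_surf − T_eq = 600 − 414.0.

ΔT ≈ 186.0 K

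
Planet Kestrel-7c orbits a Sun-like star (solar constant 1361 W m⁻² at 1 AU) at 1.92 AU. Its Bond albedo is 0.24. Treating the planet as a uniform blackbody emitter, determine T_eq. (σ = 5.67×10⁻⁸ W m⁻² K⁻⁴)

Flux at 1.92 AU: S = 1361/1.92² = 369 W m⁻².
Energy balance: absorbed = emitted ⇒ πR²·S(1−A) = 4πR²·σT_eq⁴, so T_eq⁴ = S(1−A)/(4σ).
T_eq = [369 × 0.76 / (4 × 5.67×10⁻⁸)]^(1/4) = (1.24×10⁹)^(1/4) = 188 K.

T_eq ≈ 188 K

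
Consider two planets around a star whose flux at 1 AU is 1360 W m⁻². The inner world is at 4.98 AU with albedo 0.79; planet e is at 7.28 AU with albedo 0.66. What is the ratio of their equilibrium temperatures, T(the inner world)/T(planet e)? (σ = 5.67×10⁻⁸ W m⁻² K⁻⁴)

T₁/T₂ ≈ 1.072

T_eq = [S₀(1−A)/(4σd²)]^(1/4), so T ∝ (1−A)^(1/4) / √d.
T₁ = [1360×0.21/(4×5.67×10⁻⁸×4.98²)]^(1/4) = 84.41 K.
T₂ = [1360×0.34/(4×5.67×10⁻⁸×7.28²)]^(1/4) = 78.75 K.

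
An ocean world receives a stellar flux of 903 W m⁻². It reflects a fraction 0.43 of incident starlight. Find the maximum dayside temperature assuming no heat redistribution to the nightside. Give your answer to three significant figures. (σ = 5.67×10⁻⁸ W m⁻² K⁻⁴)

With no redistribution each surface element balances locally: S(1−A) = σT⁴.
T = [903 × 0.57 / 5.67×10⁻⁸]^(1/4) = (9.08×10⁹)^(1/4) = 309 K.

T_ss ≈ 309 K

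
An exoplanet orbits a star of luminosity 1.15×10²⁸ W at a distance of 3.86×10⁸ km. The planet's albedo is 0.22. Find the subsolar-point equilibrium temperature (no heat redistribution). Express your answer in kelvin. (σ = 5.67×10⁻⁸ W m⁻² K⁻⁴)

d = 3.86×10⁸ km = 3.86×10¹¹ m.
Flux: S = L/(4πd²) = 1.15×10²⁸/(4π×(3.86×10¹¹)²) = 6140 W m⁻².
At the subsolar point the surface absorbs S(1−A) and emits σT⁴ per unit area — no factor of 4, since only the local patch is in balance.
T = [6140 × 0.78 / 5.67×10⁻⁸]^(1/4) = (8.45×10¹⁰)^(1/4) = 539 K.

T_ss ≈ 539 K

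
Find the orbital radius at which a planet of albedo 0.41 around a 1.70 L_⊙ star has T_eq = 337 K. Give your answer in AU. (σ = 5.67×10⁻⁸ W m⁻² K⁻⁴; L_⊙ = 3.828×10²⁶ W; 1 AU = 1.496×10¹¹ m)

d ≈ 0.683 AU

L = 1.70 × 3.828×10²⁶ = 6.51×10²⁶ W.
From T_eq⁴ = L(1−A)/(16πσd²): d = √[L(1−A)/(16πσT_eq⁴)].
d = √[6.51×10²⁶ × 0.59 / (16π × 5.67×10⁻⁸ × (337)⁴)] = 1.02×10¹¹ m = 0.683 AU.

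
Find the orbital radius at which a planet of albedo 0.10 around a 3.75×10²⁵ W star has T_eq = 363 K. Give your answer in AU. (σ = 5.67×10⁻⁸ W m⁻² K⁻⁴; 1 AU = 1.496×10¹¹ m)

From T_eq⁴ = L(1−A)/(16πσd²): d = √[L(1−A)/(16πσT_eq⁴)].
d = √[3.75×10²⁵ × 0.90 / (16π × 5.67×10⁻⁸ × (363)⁴)] = 2.61×10¹⁰ m = 0.175 AU.

d ≈ 0.175 AU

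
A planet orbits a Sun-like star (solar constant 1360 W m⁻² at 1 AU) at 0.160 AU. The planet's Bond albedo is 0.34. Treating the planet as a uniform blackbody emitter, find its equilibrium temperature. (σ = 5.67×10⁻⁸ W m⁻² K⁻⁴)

Flux at 0.160 AU: S = 1360/0.160² = 5.31×10⁴ W m⁻².
Energy balance: absorbed = emitted ⇒ πR²·S(1−A) = 4πR²·σT_eq⁴, so T_eq⁴ = S(1−A)/(4σ).
T_eq = [5.31×10⁴ × 0.66 / (4 × 5.67×10⁻⁸)]^(1/4) = (1.55×10¹¹)^(1/4) = 627 K.

T_eq ≈ 627 K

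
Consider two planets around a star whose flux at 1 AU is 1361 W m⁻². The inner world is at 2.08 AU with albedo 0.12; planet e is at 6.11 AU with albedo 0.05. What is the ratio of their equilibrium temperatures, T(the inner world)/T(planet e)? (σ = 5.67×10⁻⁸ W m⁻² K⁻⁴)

T₁/T₂ ≈ 1.681

T_eq = [S₀(1−A)/(4σd²)]^(1/4), so T ∝ (1−A)^(1/4) / √d.
T₁ = [1361×0.88/(4×5.67×10⁻⁸×2.08²)]^(1/4) = 186.91 K.
T₂ = [1361×0.95/(4×5.67×10⁻⁸×6.11²)]^(1/4) = 111.16 K.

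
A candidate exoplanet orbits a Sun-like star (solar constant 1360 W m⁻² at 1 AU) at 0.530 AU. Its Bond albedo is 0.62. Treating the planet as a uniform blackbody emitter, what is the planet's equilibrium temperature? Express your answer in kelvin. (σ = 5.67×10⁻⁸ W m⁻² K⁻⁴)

Flux at 0.530 AU: S = 1360/0.530² = 4840 W m⁻².
Energy balance: absorbed = emitted ⇒ πR²·S(1−A) = 4πR²·σT_eq⁴, so T_eq⁴ = S(1−A)/(4σ).
T_eq = [4840 × 0.38 / (4 × 5.67×10⁻⁸)]^(1/4) = (8.11×10⁹)^(1/4) = 300 K.

T_eq ≈ 300 K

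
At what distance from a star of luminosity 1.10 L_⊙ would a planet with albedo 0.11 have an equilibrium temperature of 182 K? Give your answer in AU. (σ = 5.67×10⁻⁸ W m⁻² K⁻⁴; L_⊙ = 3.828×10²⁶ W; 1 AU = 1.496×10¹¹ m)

d ≈ 2.31 AU

L = 1.10 × 3.828×10²⁶ = 4.21×10²⁶ W.
From T_eq⁴ = L(1−A)/(16πσd²): d = √[L(1−A)/(16πσT_eq⁴)].
d = √[4.21×10²⁶ × 0.89 / (16π × 5.67×10⁻⁸ × (182)⁴)] = 3.46×10¹¹ m = 2.31 AU.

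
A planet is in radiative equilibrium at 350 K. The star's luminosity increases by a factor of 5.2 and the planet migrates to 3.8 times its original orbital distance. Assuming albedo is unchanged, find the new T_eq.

T_eq ≈ 271 K

T_eq ∝ L^(1/4) · d^(−1/2).
T′ = 350 × 5.2^(1/4) / 3.8^(1/2) = 271 K.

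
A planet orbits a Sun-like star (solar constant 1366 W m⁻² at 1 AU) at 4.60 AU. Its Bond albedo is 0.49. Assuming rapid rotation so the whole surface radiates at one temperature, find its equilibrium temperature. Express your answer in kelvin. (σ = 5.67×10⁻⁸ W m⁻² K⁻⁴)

T_eq ≈ 110 K

Flux at 4.60 AU: S = 1366/4.60² = 64.6 W m⁻².
Energy balance: absorbed = emitted ⇒ πR²·S(1−A) = 4πR²·σT_eq⁴, so T_eq⁴ = S(1−A)/(4σ).
T_eq = [64.6 × 0.51 / (4 × 5.67×10⁻⁸)]^(1/4) = (1.45×10⁸)^(1/4) = 110 K.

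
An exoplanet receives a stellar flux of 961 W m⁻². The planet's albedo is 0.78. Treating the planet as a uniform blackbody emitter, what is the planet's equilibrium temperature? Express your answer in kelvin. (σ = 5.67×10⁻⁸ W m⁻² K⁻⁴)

T_eq ≈ 175 K

Energy balance: absorbed = emitted ⇒ πR²·S(1−A) = 4πR²·σT_eq⁴, so T_eq⁴ = S(1−A)/(4σ).
T_eq = [961 × 0.22 / (4 × 5.67×10⁻⁸)]^(1/4) = (9.32×10⁸)^(1/4) = 175 K.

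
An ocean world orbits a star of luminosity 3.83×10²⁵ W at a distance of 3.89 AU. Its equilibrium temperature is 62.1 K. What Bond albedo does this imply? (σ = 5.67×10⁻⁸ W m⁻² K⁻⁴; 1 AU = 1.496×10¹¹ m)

d = 3.89 AU = 5.82×10¹¹ m.
Flux: S = L/(4πd²) = 3.83×10²⁵/(4π×(5.82×10¹¹)²) = 9.00 W m⁻².
From T_eq⁴ = S(1−A)/(4σ): 1−A = 4σT_eq⁴/S.
1−A = 4 × 5.67×10⁻⁸ × (62.1)⁴ / 9.00 = 0.375.

A ≈ 0.63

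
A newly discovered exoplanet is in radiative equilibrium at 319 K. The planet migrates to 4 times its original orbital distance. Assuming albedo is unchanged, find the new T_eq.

T_eq ∝ L^(1/4) · d^(−1/2).
T′ = 319 / 4^(1/2) = 160 K.

T_eq ≈ 160 K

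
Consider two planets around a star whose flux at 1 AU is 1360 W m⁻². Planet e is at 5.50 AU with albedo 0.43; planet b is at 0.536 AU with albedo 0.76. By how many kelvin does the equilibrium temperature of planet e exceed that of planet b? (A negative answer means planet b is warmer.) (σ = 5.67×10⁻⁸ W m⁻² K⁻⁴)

ΔT ≈ -162.9 K

T_eq = [S₀(1−A)/(4σd²)]^(1/4), so T ∝ (1−A)^(1/4) / √d.
T₁ = [1360×0.57/(4×5.67×10⁻⁸×5.50²)]^(1/4) = 103.10 K.
T₂ = [1360×0.24/(4×5.67×10⁻⁸×0.536²)]^(1/4) = 266.04 K.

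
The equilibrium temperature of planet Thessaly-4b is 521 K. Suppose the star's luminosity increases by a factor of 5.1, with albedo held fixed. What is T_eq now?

T_eq ∝ L^(1/4) · d^(−1/2).
T′ = 521 × 5.1^(1/4) = 783 K.

T_eq ≈ 783 K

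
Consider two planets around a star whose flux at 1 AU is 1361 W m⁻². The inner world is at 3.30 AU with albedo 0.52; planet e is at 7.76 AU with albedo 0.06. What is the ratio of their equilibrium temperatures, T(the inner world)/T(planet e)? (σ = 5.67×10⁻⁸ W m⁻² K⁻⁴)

T_eq = [S₀(1−A)/(4σd²)]^(1/4), so T ∝ (1−A)^(1/4) / √d.
T₁ = [1361×0.48/(4×5.67×10⁻⁸×3.30²)]^(1/4) = 127.53 K.
T₂ = [1361×0.94/(4×5.67×10⁻⁸×7.76²)]^(1/4) = 98.38 K.

T₁/T₂ ≈ 1.296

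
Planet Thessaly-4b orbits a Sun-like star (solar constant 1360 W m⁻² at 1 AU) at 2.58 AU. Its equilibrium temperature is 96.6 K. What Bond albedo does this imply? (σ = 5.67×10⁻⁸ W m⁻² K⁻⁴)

Flux at 2.58 AU: S = 1360/2.58² = 204 W m⁻².
From T_eq⁴ = S(1−A)/(4σ): 1−A = 4σT_eq⁴/S.
1−A = 4 × 5.67×10⁻⁸ × (96.6)⁴ / 204 = 0.097.

A ≈ 0.90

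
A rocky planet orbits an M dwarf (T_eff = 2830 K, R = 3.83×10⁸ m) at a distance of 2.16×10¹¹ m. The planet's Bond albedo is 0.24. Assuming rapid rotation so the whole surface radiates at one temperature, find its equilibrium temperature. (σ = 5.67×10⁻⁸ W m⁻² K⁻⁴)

T_eq ≈ 78.7 K

L = 4πR_⋆²σT_⋆⁴ = 4π(3.83×10⁸)² × 5.67×10⁻⁸ × (2830)⁴ = 6.70×10²⁴ W.
S = L/(4πd²) = 11.4 W m⁻².
Energy balance: absorbed = emitted ⇒ πR²·S(1−A) = 4πR²·σT_eq⁴, so T_eq⁴ = S(1−A)/(4σ).
T_eq = [11.4 × 0.76 / (4 × 5.67×10⁻⁸)]^(1/4) = (3.83×10⁷)^(1/4) = 78.7 K.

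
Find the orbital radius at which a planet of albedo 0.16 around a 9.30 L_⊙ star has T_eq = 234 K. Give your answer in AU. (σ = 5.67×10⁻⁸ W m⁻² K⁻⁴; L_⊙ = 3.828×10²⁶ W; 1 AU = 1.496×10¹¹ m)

L = 9.30 × 3.828×10²⁶ = 3.56×10²⁷ W.
From T_eq⁴ = L(1−A)/(16πσd²): d = √[L(1−A)/(16πσT_eq⁴)].
d = √[3.56×10²⁷ × 0.84 / (16π × 5.67×10⁻⁸ × (234)⁴)] = 5.92×10¹¹ m = 3.95 AU.

d ≈ 3.95 AU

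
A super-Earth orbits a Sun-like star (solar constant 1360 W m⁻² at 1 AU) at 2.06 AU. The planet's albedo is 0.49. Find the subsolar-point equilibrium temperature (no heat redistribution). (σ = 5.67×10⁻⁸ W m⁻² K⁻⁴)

T_ss ≈ 232 K

Flux at 2.06 AU: S = 1360/2.06² = 320 W m⁻².
At the subsolar point the surface absorbs S(1−A) and emits σT⁴ per unit area — no factor of 4, since only the local patch is in balance.
T = [320 × 0.51 / 5.67×10⁻⁸]^(1/4) = (2.88×10⁹)^(1/4) = 232 K.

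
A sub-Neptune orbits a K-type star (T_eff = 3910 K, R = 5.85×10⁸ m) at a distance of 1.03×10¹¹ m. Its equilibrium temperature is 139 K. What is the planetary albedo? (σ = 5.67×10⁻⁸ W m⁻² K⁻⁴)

L = 4πR_⋆²σT_⋆⁴ = 4π(5.85×10⁸)² × 5.67×10⁻⁸ × (3910)⁴ = 5.70×10²⁵ W.
S = L/(4πd²) = 427 W m⁻².
From T_eq⁴ = S(1−A)/(4σ): 1−A = 4σT_eq⁴/S.
1−A = 4 × 5.67×10⁻⁸ × (139)⁴ / 427 = 0.198.

A ≈ 0.80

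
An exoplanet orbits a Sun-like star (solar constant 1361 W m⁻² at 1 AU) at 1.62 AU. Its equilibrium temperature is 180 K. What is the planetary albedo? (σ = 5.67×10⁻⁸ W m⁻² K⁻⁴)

A ≈ 0.54

Flux at 1.62 AU: S = 1361/1.62² = 519 W m⁻².
From T_eq⁴ = S(1−A)/(4σ): 1−A = 4σT_eq⁴/S.
1−A = 4 × 5.67×10⁻⁸ × (180)⁴ / 519 = 0.459.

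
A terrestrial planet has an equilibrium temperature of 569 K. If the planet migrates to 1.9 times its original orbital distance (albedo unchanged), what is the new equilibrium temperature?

T_eq ≈ 413 K

T_eq ∝ L^(1/4) · d^(−1/2).
T′ = 569 / 1.9^(1/2) = 413 K.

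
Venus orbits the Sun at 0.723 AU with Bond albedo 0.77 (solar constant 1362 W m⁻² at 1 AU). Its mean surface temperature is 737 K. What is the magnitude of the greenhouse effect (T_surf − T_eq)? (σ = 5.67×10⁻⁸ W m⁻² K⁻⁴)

S = 1362/0.723² = 2606 W m⁻².
T_eq = [S(1−A)/(4σ)]^(1/4) = [2606×0.23/(4×5.67×10⁻⁸)]^(1/4) = 226.7 K.
ΔT = T_surf − T_eq = 737 − 226.7.

ΔT ≈ 510.3 K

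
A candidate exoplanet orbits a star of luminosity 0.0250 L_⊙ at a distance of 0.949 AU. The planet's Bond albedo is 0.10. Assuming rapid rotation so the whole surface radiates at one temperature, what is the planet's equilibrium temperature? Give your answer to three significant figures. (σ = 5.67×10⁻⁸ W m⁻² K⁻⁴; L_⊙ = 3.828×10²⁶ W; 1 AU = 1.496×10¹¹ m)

T_eq ≈ 111 K

d = 0.949 AU = 1.42×10¹¹ m.
L = 0.0250 × 3.828×10²⁶ = 9.57×10²⁴ W.
Flux: S = L/(4πd²) = 9.57×10²⁴/(4π×(1.42×10¹¹)²) = 37.8 W m⁻².
Energy balance: absorbed = emitted ⇒ πR²·S(1−A) = 4πR²·σT_eq⁴, so T_eq⁴ = S(1−A)/(4σ).
T_eq = [37.8 × 0.90 / (4 × 5.67×10⁻⁸)]^(1/4) = (1.50×10⁸)^(1/4) = 111 K.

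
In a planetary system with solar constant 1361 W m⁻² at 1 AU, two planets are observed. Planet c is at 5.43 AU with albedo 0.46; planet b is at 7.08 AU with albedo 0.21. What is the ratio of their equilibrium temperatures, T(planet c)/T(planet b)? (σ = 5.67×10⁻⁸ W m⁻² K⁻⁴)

T₁/T₂ ≈ 1.038

T_eq = [S₀(1−A)/(4σd²)]^(1/4), so T ∝ (1−A)^(1/4) / √d.
T₁ = [1361×0.54/(4×5.67×10⁻⁸×5.43²)]^(1/4) = 102.39 K.
T₂ = [1361×0.79/(4×5.67×10⁻⁸×7.08²)]^(1/4) = 98.62 K.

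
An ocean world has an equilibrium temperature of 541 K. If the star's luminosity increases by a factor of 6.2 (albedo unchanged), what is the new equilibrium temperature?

T_eq ≈ 854 K

T_eq ∝ L^(1/4) · d^(−1/2).
T′ = 541 × 6.2^(1/4) = 854 K.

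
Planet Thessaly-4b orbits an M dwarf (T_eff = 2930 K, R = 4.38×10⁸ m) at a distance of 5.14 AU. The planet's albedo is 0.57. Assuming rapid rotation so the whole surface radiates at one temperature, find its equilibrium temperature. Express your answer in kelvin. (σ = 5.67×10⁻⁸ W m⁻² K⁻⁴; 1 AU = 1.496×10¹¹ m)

d = 5.14 AU = 7.69×10¹¹ m.
L = 4πR_⋆²σT_⋆⁴ = 4π(4.38×10⁸)² × 5.67×10⁻⁸ × (2930)⁴ = 1.01×10²⁵ W.
S = L/(4πd²) = 1.36 W m⁻².
Energy balance: absorbed = emitted ⇒ πR²·S(1−A) = 4πR²·σT_eq⁴, so T_eq⁴ = S(1−A)/(4σ).
T_eq = [1.36 × 0.43 / (4 × 5.67×10⁻⁸)]^(1/4) = (2.57×10⁶)^(1/4) = 40.0 K.

T_eq ≈ 40.0 K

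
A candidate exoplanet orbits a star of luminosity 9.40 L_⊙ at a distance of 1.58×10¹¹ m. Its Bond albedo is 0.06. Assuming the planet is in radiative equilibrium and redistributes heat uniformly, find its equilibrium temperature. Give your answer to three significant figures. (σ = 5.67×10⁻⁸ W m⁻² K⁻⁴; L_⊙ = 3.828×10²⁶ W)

L = 9.40 × 3.828×10²⁶ = 3.60×10²⁷ W.
Flux: S = L/(4πd²) = 3.60×10²⁷/(4π×(1.58×10¹¹)²) = 1.15×10⁴ W m⁻².
Energy balance: absorbed = emitted ⇒ πR²·S(1−A) = 4πR²·σT_eq⁴, so T_eq⁴ = S(1−A)/(4σ).
T_eq = [1.15×10⁴ × 0.94 / (4 × 5.67×10⁻⁸)]^(1/4) = (4.75×10¹⁰)^(1/4) = 467 K.

T_eq ≈ 467 K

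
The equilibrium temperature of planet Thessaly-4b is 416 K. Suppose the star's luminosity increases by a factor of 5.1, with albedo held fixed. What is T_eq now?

T_eq ∝ L^(1/4) · d^(−1/2).
T′ = 416 × 5.1^(1/4) = 625 K.

T_eq ≈ 625 K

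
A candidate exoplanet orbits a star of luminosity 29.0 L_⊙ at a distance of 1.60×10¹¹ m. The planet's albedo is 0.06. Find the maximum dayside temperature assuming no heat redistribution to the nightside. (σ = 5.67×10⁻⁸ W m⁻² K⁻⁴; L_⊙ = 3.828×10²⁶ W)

L = 29.0 × 3.828×10²⁶ = 1.11×10²⁸ W.
Flux: S = L/(4πd²) = 1.11×10²⁸/(4π×(1.60×10¹¹)²) = 3.45×10⁴ W m⁻².
With no redistribution each surface element balances locally: S(1−A) = σT⁴.
T = [3.45×10⁴ × 0.94 / 5.67×10⁻⁸]^(1/4) = (5.72×10¹¹)^(1/4) = 870 K.

T_ss ≈ 870 K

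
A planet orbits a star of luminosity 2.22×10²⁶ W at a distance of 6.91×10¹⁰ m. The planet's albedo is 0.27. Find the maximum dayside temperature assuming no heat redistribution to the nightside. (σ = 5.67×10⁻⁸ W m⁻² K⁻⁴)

T_ss ≈ 467 K

Flux: S = L/(4πd²) = 2.22×10²⁶/(4π×(6.91×10¹⁰)²) = 3700 W m⁻².
With no redistribution each surface element balances locally: S(1−A) = σT⁴.
T = [3700 × 0.73 / 5.67×10⁻⁸]^(1/4) = (4.76×10¹⁰)^(1/4) = 467 K.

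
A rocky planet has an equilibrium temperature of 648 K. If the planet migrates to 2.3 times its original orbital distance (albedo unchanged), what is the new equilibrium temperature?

T_eq ∝ L^(1/4) · d^(−1/2).
T′ = 648 / 2.3^(1/2) = 427 K.

T_eq ≈ 427 K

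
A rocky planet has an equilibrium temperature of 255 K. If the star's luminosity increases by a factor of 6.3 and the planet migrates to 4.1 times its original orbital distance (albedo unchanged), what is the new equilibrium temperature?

T_eq ≈ 200 K

T_eq ∝ L^(1/4) · d^(−1/2).
T′ = 255 × 6.3^(1/4) / 4.1^(1/2) = 200 K.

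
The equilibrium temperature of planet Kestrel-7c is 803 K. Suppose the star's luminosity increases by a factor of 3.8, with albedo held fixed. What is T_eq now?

T_eq ≈ 1120 K

T_eq ∝ L^(1/4) · d^(−1/2).
T′ = 803 × 3.8^(1/4) = 1120 K.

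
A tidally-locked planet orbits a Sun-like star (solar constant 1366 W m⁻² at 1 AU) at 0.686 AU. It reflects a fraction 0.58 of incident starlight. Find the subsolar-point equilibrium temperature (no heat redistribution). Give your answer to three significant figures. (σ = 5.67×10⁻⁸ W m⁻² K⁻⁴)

T_ss ≈ 383 K

Flux at 0.686 AU: S = 1366/0.686² = 2900 W m⁻².
At the subsolar point the surface absorbs S(1−A) and emits σT⁴ per unit area — no factor of 4, since only the local patch is in balance.
T = [2900 × 0.42 / 5.67×10⁻⁸]^(1/4) = (2.15×10¹⁰)^(1/4) = 383 K.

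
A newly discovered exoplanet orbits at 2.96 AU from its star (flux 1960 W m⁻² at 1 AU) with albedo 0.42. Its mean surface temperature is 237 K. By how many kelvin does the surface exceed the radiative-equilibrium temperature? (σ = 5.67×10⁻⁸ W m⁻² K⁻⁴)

S = 1960/2.96² = 223.7 W m⁻².
T_eq = [S(1−A)/(4σ)]^(1/4) = [223.7×0.58/(4×5.67×10⁻⁸)]^(1/4) = 154.7 K.
ΔT = T_surf − T_eq = 237 − 154.7.

ΔT ≈ 82.3 K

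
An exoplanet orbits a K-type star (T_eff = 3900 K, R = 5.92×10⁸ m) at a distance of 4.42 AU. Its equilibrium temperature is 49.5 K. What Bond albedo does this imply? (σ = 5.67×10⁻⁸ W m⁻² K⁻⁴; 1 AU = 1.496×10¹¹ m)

d = 4.42 AU = 6.61×10¹¹ m.
L = 4πR_⋆²σT_⋆⁴ = 4π(5.92×10⁸)² × 5.67×10⁻⁸ × (3900)⁴ = 5.78×10²⁵ W.
S = L/(4πd²) = 10.5 W m⁻².
From T_eq⁴ = S(1−A)/(4σ): 1−A = 4σT_eq⁴/S.
1−A = 4 × 5.67×10⁻⁸ × (49.5)⁴ / 10.5 = 0.130.

A ≈ 0.87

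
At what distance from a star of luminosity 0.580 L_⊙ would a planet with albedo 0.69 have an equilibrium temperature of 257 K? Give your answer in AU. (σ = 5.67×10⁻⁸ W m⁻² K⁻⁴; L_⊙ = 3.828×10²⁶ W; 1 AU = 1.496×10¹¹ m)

L = 0.580 × 3.828×10²⁶ = 2.22×10²⁶ W.
From T_eq⁴ = L(1−A)/(16πσd²): d = √[L(1−A)/(16πσT_eq⁴)].
d = √[2.22×10²⁶ × 0.31 / (16π × 5.67×10⁻⁸ × (257)⁴)] = 7.44×10¹⁰ m = 0.497 AU.

d ≈ 0.497 AU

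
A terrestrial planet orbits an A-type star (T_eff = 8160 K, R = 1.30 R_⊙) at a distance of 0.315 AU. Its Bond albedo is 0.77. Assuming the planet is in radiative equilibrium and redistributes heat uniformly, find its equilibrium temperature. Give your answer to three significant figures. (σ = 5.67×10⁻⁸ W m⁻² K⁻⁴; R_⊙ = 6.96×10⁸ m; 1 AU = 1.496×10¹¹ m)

R_⋆ = 1.30 × 6.96×10⁸ = 9.05×10⁸ m.
d = 0.315 AU = 4.71×10¹⁰ m.
L = 4πR_⋆²σT_⋆⁴ = 4π(9.05×10⁸)² × 5.67×10⁻⁸ × (8160)⁴ = 2.59×10²⁷ W.
S = L/(4πd²) = 9.27×10⁴ W m⁻².
Energy balance: absorbed = emitted ⇒ πR²·S(1−A) = 4πR²·σT_eq⁴, so T_eq⁴ = S(1−A)/(4σ).
T_eq = [9.27×10⁴ × 0.23 / (4 × 5.67×10⁻⁸)]^(1/4) = (9.40×10¹⁰)^(1/4) = 554 K.

T_eq ≈ 554 K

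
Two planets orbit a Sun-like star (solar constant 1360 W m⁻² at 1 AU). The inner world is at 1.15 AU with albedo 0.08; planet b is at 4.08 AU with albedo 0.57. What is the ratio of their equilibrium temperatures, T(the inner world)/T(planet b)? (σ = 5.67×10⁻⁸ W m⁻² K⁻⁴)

T_eq = [S₀(1−A)/(4σd²)]^(1/4), so T ∝ (1−A)^(1/4) / √d.
T₁ = [1360×0.92/(4×5.67×10⁻⁸×1.15²)]^(1/4) = 254.14 K.
T₂ = [1360×0.43/(4×5.67×10⁻⁸×4.08²)]^(1/4) = 111.56 K.

T₁/T₂ ≈ 2.278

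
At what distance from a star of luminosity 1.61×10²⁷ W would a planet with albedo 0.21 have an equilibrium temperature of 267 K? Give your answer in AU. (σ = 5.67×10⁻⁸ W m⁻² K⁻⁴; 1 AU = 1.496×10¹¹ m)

From T_eq⁴ = L(1−A)/(16πσd²): d = √[L(1−A)/(16πσT_eq⁴)].
d = √[1.61×10²⁷ × 0.79 / (16π × 5.67×10⁻⁸ × (267)⁴)] = 2.96×10¹¹ m = 1.98 AU.

d ≈ 1.98 AU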